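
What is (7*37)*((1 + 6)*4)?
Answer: 7252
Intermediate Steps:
(7*37)*((1 + 6)*4) = 259*(7*4) = 259*28 = 7252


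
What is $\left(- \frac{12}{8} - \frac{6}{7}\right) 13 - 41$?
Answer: $- \frac{1003}{14} \approx -71.643$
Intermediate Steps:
$\left(- \frac{12}{8} - \frac{6}{7}\right) 13 - 41 = \left(\left(-12\right) \frac{1}{8} - \frac{6}{7}\right) 13 - 41 = \left(- \frac{3}{2} - \frac{6}{7}\right) 13 - 41 = \left(- \frac{33}{14}\right) 13 - 41 = - \frac{429}{14} - 41 = - \frac{1003}{14}$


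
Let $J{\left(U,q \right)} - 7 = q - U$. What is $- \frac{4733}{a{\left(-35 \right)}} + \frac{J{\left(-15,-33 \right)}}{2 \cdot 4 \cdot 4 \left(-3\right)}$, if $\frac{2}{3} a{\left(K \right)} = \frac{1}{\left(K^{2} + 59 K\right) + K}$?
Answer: $\frac{88349337}{32} \approx 2.7609 \cdot 10^{6}$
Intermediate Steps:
$a{\left(K \right)} = \frac{3}{2 \left(K^{2} + 60 K\right)}$ ($a{\left(K \right)} = \frac{3}{2 \left(\left(K^{2} + 59 K\right) + K\right)} = \frac{3}{2 \left(K^{2} + 60 K\right)}$)
$J{\left(U,q \right)} = 7 + q - U$ ($J{\left(U,q \right)} = 7 - \left(U - q\right) = 7 + q - U$)
$- \frac{4733}{a{\left(-35 \right)}} + \frac{J{\left(-15,-33 \right)}}{2 \cdot 4 \cdot 4 \left(-3\right)} = - \frac{4733}{\frac{3}{2} \frac{1}{-35} \frac{1}{60 - 35}} + \frac{7 - 33 - -15}{2 \cdot 4 \cdot 4 \left(-3\right)} = - \frac{4733}{\frac{3}{2} \left(- \frac{1}{35}\right) \frac{1}{25}} + \frac{7 - 33 + 15}{8 \left(-12\right)} = - \frac{4733}{\frac{3}{2} \left(- \frac{1}{35}\right) \frac{1}{25}} - \frac{11}{-96} = - \frac{4733}{- \frac{3}{1750}} - - \frac{11}{96} = \left(-4733\right) \left(- \frac{1750}{3}\right) + \frac{11}{96} = \frac{8282750}{3} + \frac{11}{96} = \frac{88349337}{32}$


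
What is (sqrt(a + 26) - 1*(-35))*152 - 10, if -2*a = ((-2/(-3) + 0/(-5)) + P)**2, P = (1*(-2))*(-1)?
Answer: 5310 + 152*sqrt(202)/3 ≈ 6030.1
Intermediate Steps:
P = 2 (P = -2*(-1) = 2)
a = -32/9 (a = -((-2/(-3) + 0/(-5)) + 2)**2/2 = -((-2*(-1/3) + 0*(-1/5)) + 2)**2/2 = -((2/3 + 0) + 2)**2/2 = -(2/3 + 2)**2/2 = -(8/3)**2/2 = -1/2*64/9 = -32/9 ≈ -3.5556)
(sqrt(a + 26) - 1*(-35))*152 - 10 = (sqrt(-32/9 + 26) - 1*(-35))*152 - 10 = (sqrt(202/9) + 35)*152 - 10 = (sqrt(202)/3 + 35)*152 - 10 = (35 + sqrt(202)/3)*152 - 10 = (5320 + 152*sqrt(202)/3) - 10 = 5310 + 152*sqrt(202)/3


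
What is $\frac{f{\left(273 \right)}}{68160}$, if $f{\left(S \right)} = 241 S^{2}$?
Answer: $\frac{5987163}{22720} \approx 263.52$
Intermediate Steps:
$\frac{f{\left(273 \right)}}{68160} = \frac{241 \cdot 273^{2}}{68160} = 241 \cdot 74529 \cdot \frac{1}{68160} = 17961489 \cdot \frac{1}{68160} = \frac{5987163}{22720}$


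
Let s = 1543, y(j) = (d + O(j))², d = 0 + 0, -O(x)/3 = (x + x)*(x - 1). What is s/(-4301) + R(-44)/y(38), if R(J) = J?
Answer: -27452368843/76521344724 ≈ -0.35875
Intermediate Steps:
O(x) = -6*x*(-1 + x) (O(x) = -3*(x + x)*(x - 1) = -3*2*x*(-1 + x) = -6*x*(-1 + x))
d = 0
y(j) = 36*j²*(1 - j)² (y(j) = (0 + 6*j*(1 - j))² = (6*j*(1 - j))² = 36*j²*(1 - j)²)
s/(-4301) + R(-44)/y(38) = 1543/(-4301) - 44*1/(51984*(-1 + 38)²) = 1543*(-1/4301) - 44/(36*1444*37²) = -1543/4301 - 44/(36*1444*1369) = -1543/4301 - 44/71166096 = -1543/4301 - 44*1/71166096 = -1543/4301 - 11/17791524 = -27452368843/76521344724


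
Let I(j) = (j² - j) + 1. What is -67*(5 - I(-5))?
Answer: 1742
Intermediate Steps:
I(j) = 1 + j² - j
-67*(5 - I(-5)) = -67*(5 - (1 + (-5)² - 1*(-5))) = -67*(5 - (1 + 25 + 5)) = -67*(5 - 1*31) = -67*(5 - 31) = -67*(-26) = 1742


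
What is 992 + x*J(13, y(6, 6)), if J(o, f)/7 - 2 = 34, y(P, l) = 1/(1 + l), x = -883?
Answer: -221524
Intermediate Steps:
J(o, f) = 252 (J(o, f) = 14 + 7*34 = 14 + 238 = 252)
992 + x*J(13, y(6, 6)) = 992 - 883*252 = 992 - 222516 = -221524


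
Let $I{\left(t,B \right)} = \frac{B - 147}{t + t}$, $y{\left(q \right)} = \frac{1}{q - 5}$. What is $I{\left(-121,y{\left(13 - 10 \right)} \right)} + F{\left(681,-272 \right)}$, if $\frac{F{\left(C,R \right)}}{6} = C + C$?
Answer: $\frac{3955543}{484} \approx 8172.6$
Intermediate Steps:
$y{\left(q \right)} = \frac{1}{-5 + q}$
$F{\left(C,R \right)} = 12 C$ ($F{\left(C,R \right)} = 6 \left(C + C\right) = 6 \cdot 2 C = 12 C$)
$I{\left(t,B \right)} = \frac{-147 + B}{2 t}$
$I{\left(-121,y{\left(13 - 10 \right)} \right)} + F{\left(681,-272 \right)} = \frac{-147 + \frac{1}{-5 + \left(13 - 10\right)}}{2 \left(-121\right)} + 12 \cdot 681 = \frac{1}{2} \left(- \frac{1}{121}\right) \left(-147 + \frac{1}{-5 + 3}\right) + 8172 = \frac{1}{2} \left(- \frac{1}{121}\right) \left(-147 + \frac{1}{-2}\right) + 8172 = \frac{1}{2} \left(- \frac{1}{121}\right) \left(-147 - \frac{1}{2}\right) + 8172 = \frac{1}{2} \left(- \frac{1}{121}\right) \left(- \frac{295}{2}\right) + 8172 = \frac{295}{484} + 8172 = \frac{3955543}{484}$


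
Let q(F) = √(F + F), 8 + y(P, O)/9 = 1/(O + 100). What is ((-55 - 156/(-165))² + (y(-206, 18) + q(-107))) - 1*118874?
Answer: -41414777453/356950 + I*√214 ≈ -1.1602e+5 + 14.629*I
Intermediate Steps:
y(P, O) = -72 + 9/(100 + O) (y(P, O) = -72 + 9/(O + 100) = -72 + 9/(100 + O))
q(F) = √2*√F (q(F) = √(2*F) = √2*√F)
((-55 - 156/(-165))² + (y(-206, 18) + q(-107))) - 1*118874 = ((-55 - 156/(-165))² + (9*(-799 - 8*18)/(100 + 18) + √2*√(-107))) - 1*118874 = ((-55 - 156*(-1/165))² + (9*(-799 - 144)/118 + √2*(I*√107))) - 118874 = ((-55 + 52/55)² + (9*(1/118)*(-943) + I*√214)) - 118874 = ((-2973/55)² + (-8487/118 + I*√214)) - 118874 = (8838729/3025 + (-8487/118 + I*√214)) - 118874 = (1017296847/356950 + I*√214) - 118874 = -41414777453/356950 + I*√214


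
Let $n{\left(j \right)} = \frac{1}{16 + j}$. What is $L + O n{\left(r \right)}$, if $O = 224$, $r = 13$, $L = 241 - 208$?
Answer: $\frac{1181}{29} \approx 40.724$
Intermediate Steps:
$L = 33$ ($L = 241 - 208 = 33$)
$L + O n{\left(r \right)} = 33 + \frac{224}{16 + 13} = 33 + \frac{224}{29} = \frac{1181}{29}$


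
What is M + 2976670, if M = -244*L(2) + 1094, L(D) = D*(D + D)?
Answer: 2975812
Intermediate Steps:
L(D) = 2*D² (L(D) = D*(2*D) = 2*D²)
M = -858 (M = -488*2² + 1094 = -488*4 + 1094 = -244*8 + 1094 = -1952 + 1094 = -858)
M + 2976670 = -858 + 2976670 = 2975812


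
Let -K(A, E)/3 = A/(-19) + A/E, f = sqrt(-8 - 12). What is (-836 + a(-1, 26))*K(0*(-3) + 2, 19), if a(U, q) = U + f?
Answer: 0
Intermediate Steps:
f = 2*I*sqrt(5) (f = sqrt(-20) = 2*I*sqrt(5) ≈ 4.4721*I)
a(U, q) = U + 2*I*sqrt(5)
K(A, E) = 3*A/19 - 3*A/E (K(A, E) = -3*(A/(-19) + A/E) = -3*(A*(-1/19) + A/E) = -3*(-A/19 + A/E) = 3*A/19 - 3*A/E)
(-836 + a(-1, 26))*K(0*(-3) + 2, 19) = (-836 + (-1 + 2*I*sqrt(5)))*((3/19)*(0*(-3) + 2)*(-19 + 19)/19) = (-837 + 2*I*sqrt(5))*((3/19)*(0 + 2)*(1/19)*0) = (-837 + 2*I*sqrt(5))*((3/19)*2*(1/19)*0) = (-837 + 2*I*sqrt(5))*0 = 0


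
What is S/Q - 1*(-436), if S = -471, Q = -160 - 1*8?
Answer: 24573/56 ≈ 438.80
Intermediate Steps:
Q = -168 (Q = -160 - 8 = -168)
S/Q - 1*(-436) = -471/(-168) - 1*(-436) = -471*(-1/168) + 436 = 157/56 + 436 = 24573/56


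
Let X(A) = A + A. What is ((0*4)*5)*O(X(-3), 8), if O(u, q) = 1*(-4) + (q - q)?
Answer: 0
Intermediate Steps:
X(A) = 2*A
O(u, q) = -4 (O(u, q) = -4 + 0 = -4)
((0*4)*5)*O(X(-3), 8) = ((0*4)*5)*(-4) = (0*5)*(-4) = 0*(-4) = 0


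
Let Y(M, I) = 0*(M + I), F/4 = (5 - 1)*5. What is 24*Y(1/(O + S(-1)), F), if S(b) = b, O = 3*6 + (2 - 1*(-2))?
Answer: 0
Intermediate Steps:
F = 80 (F = 4*((5 - 1)*5) = 4*(4*5) = 4*20 = 80)
O = 22 (O = 18 + (2 + 2) = 18 + 4 = 22)
Y(M, I) = 0 (Y(M, I) = 0*(I + M) = 0)
24*Y(1/(O + S(-1)), F) = 24*0 = 0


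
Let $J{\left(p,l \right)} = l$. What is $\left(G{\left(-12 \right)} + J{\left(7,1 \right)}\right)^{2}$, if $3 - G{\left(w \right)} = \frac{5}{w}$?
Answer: $\frac{2809}{144} \approx 19.507$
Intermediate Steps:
$G{\left(w \right)} = 3 - \frac{5}{w}$
$\left(G{\left(-12 \right)} + J{\left(7,1 \right)}\right)^{2} = \left(\left(3 - \frac{5}{-12}\right) + 1\right)^{2} = \left(\left(3 - - \frac{5}{12}\right) + 1\right)^{2} = \left(\left(3 + \frac{5}{12}\right) + 1\right)^{2} = \left(\frac{41}{12} + 1\right)^{2} = \left(\frac{53}{12}\right)^{2} = \frac{2809}{144}$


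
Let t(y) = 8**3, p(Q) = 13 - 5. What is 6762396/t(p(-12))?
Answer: 1690599/128 ≈ 13208.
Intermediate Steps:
p(Q) = 8
t(y) = 512
6762396/t(p(-12)) = 6762396/512 = 6762396*(1/512) = 1690599/128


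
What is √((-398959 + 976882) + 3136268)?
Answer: √3714191 ≈ 1927.2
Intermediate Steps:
√((-398959 + 976882) + 3136268) = √(577923 + 3136268) = √3714191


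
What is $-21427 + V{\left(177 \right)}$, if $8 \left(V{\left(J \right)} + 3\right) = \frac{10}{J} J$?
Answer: $- \frac{85715}{4} \approx -21429.0$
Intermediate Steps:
$V{\left(J \right)} = - \frac{7}{4}$ ($V{\left(J \right)} = -3 + \frac{\frac{10}{J} J}{8} = -3 + \frac{1}{8} \cdot 10 = -3 + \frac{5}{4} = - \frac{7}{4}$)
$-21427 + V{\left(177 \right)} = -21427 - \frac{7}{4} = - \frac{85715}{4}$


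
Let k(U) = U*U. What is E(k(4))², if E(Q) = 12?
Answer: 144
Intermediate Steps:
k(U) = U²
E(k(4))² = 12² = 144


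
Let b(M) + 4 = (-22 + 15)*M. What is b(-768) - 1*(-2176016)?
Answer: 2181388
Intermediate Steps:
b(M) = -4 - 7*M (b(M) = -4 + (-22 + 15)*M = -4 - 7*M)
b(-768) - 1*(-2176016) = (-4 - 7*(-768)) - 1*(-2176016) = (-4 + 5376) + 2176016 = 5372 + 2176016 = 2181388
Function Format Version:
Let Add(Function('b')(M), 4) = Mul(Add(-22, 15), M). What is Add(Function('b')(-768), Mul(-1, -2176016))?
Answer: 2181388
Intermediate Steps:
Function('b')(M) = Add(-4, Mul(-7, M)) (Function('b')(M) = Add(-4, Mul(Add(-22, 15), M)) = Add(-4, Mul(-7, M)))
Add(Function('b')(-768), Mul(-1, -2176016)) = Add(Add(-4, Mul(-7, -768)), Mul(-1, -2176016)) = Add(Add(-4, 5376), 2176016) = Add(5372, 2176016) = 2181388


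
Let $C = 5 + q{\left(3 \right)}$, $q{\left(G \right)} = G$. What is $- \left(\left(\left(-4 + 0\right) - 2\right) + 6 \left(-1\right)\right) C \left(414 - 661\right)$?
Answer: $-23712$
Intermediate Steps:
$C = 8$ ($C = 5 + 3 = 8$)
$- \left(\left(\left(-4 + 0\right) - 2\right) + 6 \left(-1\right)\right) C \left(414 - 661\right) = - \left(\left(\left(-4 + 0\right) - 2\right) + 6 \left(-1\right)\right) 8 \left(414 - 661\right) = - \left(\left(-4 - 2\right) - 6\right) 8 \left(414 - 661\right) = - \left(-6 - 6\right) 8 \left(-247\right) = - \left(-12\right) 8 \left(-247\right) = \left(-1\right) \left(-96\right) \left(-247\right) = 96 \left(-247\right) = -23712$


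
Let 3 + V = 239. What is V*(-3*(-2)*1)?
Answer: 1416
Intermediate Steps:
V = 236 (V = -3 + 239 = 236)
V*(-3*(-2)*1) = 236*(-3*(-2)*1) = 236*(6*1) = 236*6 = 1416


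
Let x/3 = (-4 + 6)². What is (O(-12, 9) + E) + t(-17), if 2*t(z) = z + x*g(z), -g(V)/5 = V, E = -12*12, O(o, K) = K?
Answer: 733/2 ≈ 366.50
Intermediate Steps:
E = -144
g(V) = -5*V
x = 12 (x = 3*(-4 + 6)² = 3*2² = 3*4 = 12)
t(z) = -59*z/2 (t(z) = (z + 12*(-5*z))/2 = (z - 60*z)/2 = (-59*z)/2 = -59*z/2)
(O(-12, 9) + E) + t(-17) = (9 - 144) - 59/2*(-17) = -135 + 1003/2 = 733/2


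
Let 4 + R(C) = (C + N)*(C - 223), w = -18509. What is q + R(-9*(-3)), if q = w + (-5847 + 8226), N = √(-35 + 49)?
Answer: -21426 - 196*√14 ≈ -22159.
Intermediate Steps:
N = √14 ≈ 3.7417
R(C) = -4 + (-223 + C)*(C + √14) (R(C) = -4 + (C + √14)*(C - 223) = -4 + (C + √14)*(-223 + C) = -4 + (-223 + C)*(C + √14))
q = -16130 (q = -18509 + (-5847 + 8226) = -18509 + 2379 = -16130)
q + R(-9*(-3)) = -16130 + (-4 + (-9*(-3))² - (-2007)*(-3) - 223*√14 + (-9*(-3))*√14) = -16130 + (-4 + 27² - 223*27 - 223*√14 + 27*√14) = -16130 + (-4 + 729 - 6021 - 223*√14 + 27*√14) = -16130 + (-5296 - 196*√14) = -21426 - 196*√14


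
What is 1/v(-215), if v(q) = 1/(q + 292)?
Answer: 77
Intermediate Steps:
v(q) = 1/(292 + q)
1/v(-215) = 1/(1/(292 - 215)) = 1/(1/77) = 77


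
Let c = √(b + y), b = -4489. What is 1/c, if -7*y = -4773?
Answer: -I*√7462/5330 ≈ -0.016207*I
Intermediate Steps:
y = 4773/7 (y = -⅐*(-4773) = 4773/7 ≈ 681.86)
c = 5*I*√7462/7 (c = √(-4489 + 4773/7) = √(-26650/7) = 5*I*√7462/7 ≈ 61.702*I)
1/c = 1/(5*I*√7462/7) = -I*√7462/5330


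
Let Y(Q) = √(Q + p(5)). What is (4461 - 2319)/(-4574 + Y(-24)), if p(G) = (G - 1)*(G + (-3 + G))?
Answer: -119/254 ≈ -0.46850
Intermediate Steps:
p(G) = (-1 + G)*(-3 + 2*G)
Y(Q) = √(28 + Q) (Y(Q) = √(Q + (3 - 5*5 + 2*5²)) = √(Q + (3 - 25 + 2*25)) = √(Q + (3 - 25 + 50)) = √(Q + 28) = √(28 + Q))
(4461 - 2319)/(-4574 + Y(-24)) = (4461 - 2319)/(-4574 + √(28 - 24)) = 2142/(-4574 + √4) = 2142/(-4574 + 2) = 2142/(-4572) = 2142*(-1/4572) = -119/254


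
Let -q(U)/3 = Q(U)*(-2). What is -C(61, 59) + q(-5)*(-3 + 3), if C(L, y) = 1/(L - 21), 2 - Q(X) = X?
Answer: -1/40 ≈ -0.025000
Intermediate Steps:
Q(X) = 2 - X
C(L, y) = 1/(-21 + L)
q(U) = 12 - 6*U (q(U) = -3*(2 - U)*(-2) = -3*(-4 + 2*U) = 12 - 6*U)
-C(61, 59) + q(-5)*(-3 + 3) = -1/(-21 + 61) + (12 - 6*(-5))*(-3 + 3) = -1/40 + (12 + 30)*0 = -1*1/40 + 42*0 = -1/40 + 0 = -1/40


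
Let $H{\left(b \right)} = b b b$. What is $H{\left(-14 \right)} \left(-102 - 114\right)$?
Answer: $592704$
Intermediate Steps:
$H{\left(b \right)} = b^{3}$ ($H{\left(b \right)} = b^{2} b = b^{3}$)
$H{\left(-14 \right)} \left(-102 - 114\right) = \left(-14\right)^{3} \left(-102 - 114\right) = \left(-2744\right) \left(-216\right) = 592704$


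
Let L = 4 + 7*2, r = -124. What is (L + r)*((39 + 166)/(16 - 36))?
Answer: 2173/2 ≈ 1086.5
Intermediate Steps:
L = 18 (L = 4 + 14 = 18)
(L + r)*((39 + 166)/(16 - 36)) = (18 - 124)*((39 + 166)/(16 - 36)) = -21730/(-20) = -21730*(-1)/20 = -106*(-41/4) = 2173/2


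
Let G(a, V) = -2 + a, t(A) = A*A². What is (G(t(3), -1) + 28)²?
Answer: 2809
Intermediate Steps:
t(A) = A³
(G(t(3), -1) + 28)² = ((-2 + 3³) + 28)² = ((-2 + 27) + 28)² = (25 + 28)² = 53² = 2809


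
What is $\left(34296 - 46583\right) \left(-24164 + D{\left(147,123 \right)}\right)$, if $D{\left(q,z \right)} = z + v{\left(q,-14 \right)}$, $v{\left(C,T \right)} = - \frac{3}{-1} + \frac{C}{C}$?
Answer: $295342619$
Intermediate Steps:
$v{\left(C,T \right)} = 4$ ($v{\left(C,T \right)} = \left(-3\right) \left(-1\right) + 1 = 3 + 1 = 4$)
$D{\left(q,z \right)} = 4 + z$ ($D{\left(q,z \right)} = z + 4 = 4 + z$)
$\left(34296 - 46583\right) \left(-24164 + D{\left(147,123 \right)}\right) = \left(34296 - 46583\right) \left(-24164 + \left(4 + 123\right)\right) = - 12287 \left(-24164 + 127\right) = \left(-12287\right) \left(-24037\right) = 295342619$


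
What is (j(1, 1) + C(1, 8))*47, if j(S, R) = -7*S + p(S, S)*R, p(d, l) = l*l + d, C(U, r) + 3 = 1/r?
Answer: -2961/8 ≈ -370.13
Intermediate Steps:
C(U, r) = -3 + 1/r
p(d, l) = d + l² (p(d, l) = l² + d = d + l²)
j(S, R) = -7*S + R*(S + S²) (j(S, R) = -7*S + (S + S²)*R = -7*S + R*(S + S²))
(j(1, 1) + C(1, 8))*47 = (1*(-7 + 1*(1 + 1)) + (-3 + 1/8))*47 = (1*(-7 + 1*2) + (-3 + ⅛))*47 = (1*(-7 + 2) - 23/8)*47 = (1*(-5) - 23/8)*47 = (-5 - 23/8)*47 = -63/8*47 = -2961/8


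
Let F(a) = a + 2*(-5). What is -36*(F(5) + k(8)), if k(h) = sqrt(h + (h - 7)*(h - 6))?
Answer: 180 - 36*sqrt(10) ≈ 66.158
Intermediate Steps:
k(h) = sqrt(h + (-7 + h)*(-6 + h))
F(a) = -10 + a (F(a) = a - 10 = -10 + a)
-36*(F(5) + k(8)) = -36*((-10 + 5) + sqrt(42 + 8**2 - 12*8)) = -36*(-5 + sqrt(42 + 64 - 96)) = -36*(-5 + sqrt(10)) = 180 - 36*sqrt(10)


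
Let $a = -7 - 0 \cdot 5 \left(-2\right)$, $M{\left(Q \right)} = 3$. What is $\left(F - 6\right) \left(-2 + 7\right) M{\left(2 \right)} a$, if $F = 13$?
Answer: $-735$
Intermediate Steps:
$a = -7$ ($a = -7 - 0 \left(-2\right) = -7 - 0 = -7 + 0 = -7$)
$\left(F - 6\right) \left(-2 + 7\right) M{\left(2 \right)} a = \left(13 - 6\right) \left(-2 + 7\right) 3 \left(-7\right) = 7 \cdot 5 \cdot 3 \left(-7\right) = 35 \cdot 3 \left(-7\right) = 105 \left(-7\right) = -735$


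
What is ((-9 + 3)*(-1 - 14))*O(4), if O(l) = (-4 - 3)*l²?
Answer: -10080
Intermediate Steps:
O(l) = -7*l²
((-9 + 3)*(-1 - 14))*O(4) = ((-9 + 3)*(-1 - 14))*(-7*4²) = (-6*(-15))*(-7*16) = 90*(-112) = -10080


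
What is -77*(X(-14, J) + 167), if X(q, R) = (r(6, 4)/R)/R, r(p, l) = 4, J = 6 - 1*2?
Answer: -51513/4 ≈ -12878.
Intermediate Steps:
J = 4 (J = 6 - 2 = 4)
X(q, R) = 4/R² (X(q, R) = (4/R)/R = 4/R²)
-77*(X(-14, J) + 167) = -77*(4/4² + 167) = -77*(4*(1/16) + 167) = -77*(¼ + 167) = -77*669/4 = -51513/4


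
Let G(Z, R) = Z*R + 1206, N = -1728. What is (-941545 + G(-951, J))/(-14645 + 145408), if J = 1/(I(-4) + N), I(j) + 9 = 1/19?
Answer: -31033049609/4315440526 ≈ -7.1912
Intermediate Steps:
I(j) = -170/19 (I(j) = -9 + 1/19 = -170/19)
J = -19/33002 (J = 1/(-170/19 - 1728) = 1/(-33002/19) = -19/33002 ≈ -0.00057572)
G(Z, R) = 1206 + R*Z (G(Z, R) = R*Z + 1206 = 1206 + R*Z)
(-941545 + G(-951, J))/(-14645 + 145408) = (-941545 + (1206 - 19/33002*(-951)))/(-14645 + 145408) = (-941545 + (1206 + 18069/33002))/130763 = (-941545 + 39818481/33002)*(1/130763) = -31033049609/33002*1/130763 = -31033049609/4315440526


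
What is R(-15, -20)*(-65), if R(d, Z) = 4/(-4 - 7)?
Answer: 260/11 ≈ 23.636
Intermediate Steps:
R(d, Z) = -4/11 (R(d, Z) = 4/(-11) = 4*(-1/11) = -4/11)
R(-15, -20)*(-65) = -4/11*(-65) = 260/11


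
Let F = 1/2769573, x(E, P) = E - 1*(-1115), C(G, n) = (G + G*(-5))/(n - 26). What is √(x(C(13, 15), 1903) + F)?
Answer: 2*√259814430500216889/30465303 ≈ 33.462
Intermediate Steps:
C(G, n) = -4*G/(-26 + n) (C(G, n) = (G - 5*G)/(-26 + n) = (-4*G)/(-26 + n) = -4*G/(-26 + n))
x(E, P) = 1115 + E (x(E, P) = E + 1115 = 1115 + E)
F = 1/2769573 ≈ 3.6107e-7
√(x(C(13, 15), 1903) + F) = √((1115 - 4*13/(-26 + 15)) + 1/2769573) = √((1115 - 4*13/(-11)) + 1/2769573) = √((1115 - 4*13*(-1/11)) + 1/2769573) = √((1115 + 52/11) + 1/2769573) = √(12317/11 + 1/2769573) = √(34112830652/30465303) = 2*√259814430500216889/30465303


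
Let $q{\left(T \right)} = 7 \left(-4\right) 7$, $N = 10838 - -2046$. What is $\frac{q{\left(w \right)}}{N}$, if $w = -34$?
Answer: $- \frac{49}{3221} \approx -0.015213$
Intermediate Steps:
$N = 12884$ ($N = 10838 + 2046 = 12884$)
$q{\left(T \right)} = -196$ ($q{\left(T \right)} = \left(-28\right) 7 = -196$)
$\frac{q{\left(w \right)}}{N} = - \frac{196}{12884} = \left(-196\right) \frac{1}{12884} = - \frac{49}{3221}$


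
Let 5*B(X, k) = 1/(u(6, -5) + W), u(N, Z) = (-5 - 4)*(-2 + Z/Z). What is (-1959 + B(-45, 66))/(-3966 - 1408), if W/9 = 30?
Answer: 1366402/3748365 ≈ 0.36453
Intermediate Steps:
W = 270 (W = 9*30 = 270)
u(N, Z) = 9 (u(N, Z) = -9*(-2 + 1) = -9*(-1) = 9)
B(X, k) = 1/1395 (B(X, k) = 1/(5*(9 + 270)) = (⅕)/279 = (⅕)*(1/279) = 1/1395)
(-1959 + B(-45, 66))/(-3966 - 1408) = (-1959 + 1/1395)/(-3966 - 1408) = -2732804/1395/(-5374) = -2732804/1395*(-1/5374) = 1366402/3748365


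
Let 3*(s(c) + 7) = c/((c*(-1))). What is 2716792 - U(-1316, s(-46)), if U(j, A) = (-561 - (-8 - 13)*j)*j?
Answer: -34390460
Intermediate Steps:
s(c) = -22/3 (s(c) = -7 + (c/((c*(-1))))/3 = -7 + (c/((-c)))/3 = -7 + (c*(-1/c))/3 = -7 + (⅓)*(-1) = -7 - ⅓ = -22/3)
U(j, A) = j*(-561 + 21*j) (U(j, A) = (-561 - (-21)*j)*j = (-561 + 21*j)*j = j*(-561 + 21*j))
2716792 - U(-1316, s(-46)) = 2716792 - 3*(-1316)*(-187 + 7*(-1316)) = 2716792 - 3*(-1316)*(-187 - 9212) = 2716792 - 3*(-1316)*(-9399) = 2716792 - 1*37107252 = 2716792 - 37107252 = -34390460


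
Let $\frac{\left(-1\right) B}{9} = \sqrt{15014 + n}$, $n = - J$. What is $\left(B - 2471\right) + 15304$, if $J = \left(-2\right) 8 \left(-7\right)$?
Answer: $12833 - 9 \sqrt{14902} \approx 11734.0$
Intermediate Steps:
$J = 112$ ($J = \left(-16\right) \left(-7\right) = 112$)
$n = -112$ ($n = \left(-1\right) 112 = -112$)
$B = - 9 \sqrt{14902}$ ($B = - 9 \sqrt{15014 - 112} = - 9 \sqrt{14902} \approx -1098.7$)
$\left(B - 2471\right) + 15304 = \left(- 9 \sqrt{14902} - 2471\right) + 15304 = \left(-2471 - 9 \sqrt{14902}\right) + 15304 = 12833 - 9 \sqrt{14902}$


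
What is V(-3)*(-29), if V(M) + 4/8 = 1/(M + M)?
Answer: 58/3 ≈ 19.333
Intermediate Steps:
V(M) = -½ + 1/(2*M) (V(M) = -½ + 1/(M + M) = -½ + 1/(2*M))
V(-3)*(-29) = ((½)*(1 - 1*(-3))/(-3))*(-29) = ((½)*(-⅓)*(1 + 3))*(-29) = ((½)*(-⅓)*4)*(-29) = -⅔*(-29) = 58/3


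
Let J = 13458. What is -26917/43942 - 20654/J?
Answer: -634913527/295685718 ≈ -2.1473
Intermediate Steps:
-26917/43942 - 20654/J = -26917/43942 - 20654/13458 = -26917*1/43942 - 20654*1/13458 = -26917/43942 - 10327/6729 = -634913527/295685718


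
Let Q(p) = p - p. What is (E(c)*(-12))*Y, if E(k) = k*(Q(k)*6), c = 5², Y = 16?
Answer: 0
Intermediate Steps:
Q(p) = 0
c = 25
E(k) = 0 (E(k) = k*(0*6) = k*0 = 0)
(E(c)*(-12))*Y = (0*(-12))*16 = 0*16 = 0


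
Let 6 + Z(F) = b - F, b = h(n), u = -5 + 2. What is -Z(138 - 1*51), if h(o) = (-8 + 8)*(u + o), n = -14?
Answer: 93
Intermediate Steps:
u = -3
h(o) = 0 (h(o) = (-8 + 8)*(-3 + o) = 0*(-3 + o) = 0)
b = 0
Z(F) = -6 - F (Z(F) = -6 + (0 - F) = -6 - F)
-Z(138 - 1*51) = -(-6 - (138 - 1*51)) = -(-6 - (138 - 51)) = -(-6 - 1*87) = -(-6 - 87) = -1*(-93) = 93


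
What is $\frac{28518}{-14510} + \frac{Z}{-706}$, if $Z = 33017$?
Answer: $- \frac{249605189}{5122030} \approx -48.732$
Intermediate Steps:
$\frac{28518}{-14510} + \frac{Z}{-706} = \frac{28518}{-14510} + \frac{33017}{-706} = 28518 \left(- \frac{1}{14510}\right) + 33017 \left(- \frac{1}{706}\right) = - \frac{14259}{7255} - \frac{33017}{706} = - \frac{249605189}{5122030}$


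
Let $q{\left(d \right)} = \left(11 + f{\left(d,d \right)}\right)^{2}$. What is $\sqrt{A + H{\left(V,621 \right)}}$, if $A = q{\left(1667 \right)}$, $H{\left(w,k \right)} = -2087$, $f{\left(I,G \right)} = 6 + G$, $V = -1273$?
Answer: $\sqrt{2833769} \approx 1683.4$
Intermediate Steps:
$q{\left(d \right)} = \left(17 + d\right)^{2}$ ($q{\left(d \right)} = \left(11 + \left(6 + d\right)\right)^{2} = \left(17 + d\right)^{2}$)
$A = 2835856$ ($A = \left(17 + 1667\right)^{2} = 1684^{2} = 2835856$)
$\sqrt{A + H{\left(V,621 \right)}} = \sqrt{2835856 - 2087} = \sqrt{2833769}$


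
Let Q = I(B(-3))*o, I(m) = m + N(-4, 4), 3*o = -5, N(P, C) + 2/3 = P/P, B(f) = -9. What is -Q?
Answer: -130/9 ≈ -14.444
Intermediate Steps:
N(P, C) = ⅓ (N(P, C) = -⅔ + P/P = -⅔ + 1 = ⅓)
o = -5/3 (o = (⅓)*(-5) = -5/3 ≈ -1.6667)
I(m) = ⅓ + m (I(m) = m + ⅓ = ⅓ + m)
Q = 130/9 (Q = (⅓ - 9)*(-5/3) = -26/3*(-5/3) = 130/9 ≈ 14.444)
-Q = -1*130/9 = -130/9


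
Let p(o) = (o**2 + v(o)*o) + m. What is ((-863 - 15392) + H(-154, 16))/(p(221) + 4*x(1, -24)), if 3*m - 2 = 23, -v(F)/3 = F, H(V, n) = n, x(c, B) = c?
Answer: 48717/293009 ≈ 0.16626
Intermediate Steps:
v(F) = -3*F
m = 25/3 (m = 2/3 + (1/3)*23 = 2/3 + 23/3 = 25/3 ≈ 8.3333)
p(o) = 25/3 - 2*o**2 (p(o) = (o**2 + (-3*o)*o) + 25/3 = (o**2 - 3*o**2) + 25/3 = -2*o**2 + 25/3 = 25/3 - 2*o**2)
((-863 - 15392) + H(-154, 16))/(p(221) + 4*x(1, -24)) = ((-863 - 15392) + 16)/((25/3 - 2*221**2) + 4*1) = (-16255 + 16)/((25/3 - 2*48841) + 4) = -16239/((25/3 - 97682) + 4) = -16239/(-293021/3 + 4) = -16239/(-293009/3) = -16239*(-3/293009) = 48717/293009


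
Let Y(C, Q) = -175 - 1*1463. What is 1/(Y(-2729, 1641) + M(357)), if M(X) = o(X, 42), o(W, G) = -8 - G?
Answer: -1/1688 ≈ -0.00059242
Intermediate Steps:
Y(C, Q) = -1638 (Y(C, Q) = -175 - 1463 = -1638)
M(X) = -50 (M(X) = -8 - 1*42 = -8 - 42 = -50)
1/(Y(-2729, 1641) + M(357)) = 1/(-1638 - 50) = 1/(-1688) = -1/1688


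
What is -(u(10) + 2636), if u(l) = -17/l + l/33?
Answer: -869419/330 ≈ -2634.6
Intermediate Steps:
u(l) = -17/l + l/33 (u(l) = -17/l + l*(1/33) = -17/l + l/33)
-(u(10) + 2636) = -((-17/10 + (1/33)*10) + 2636) = -((-17*⅒ + 10/33) + 2636) = -((-17/10 + 10/33) + 2636) = -(-461/330 + 2636) = -1*869419/330 = -869419/330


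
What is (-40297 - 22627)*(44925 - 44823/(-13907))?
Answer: -39315972197352/13907 ≈ -2.8271e+9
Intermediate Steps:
(-40297 - 22627)*(44925 - 44823/(-13907)) = -62924*(44925 - 44823*(-1/13907)) = -62924*(44925 + 44823/13907) = -62924*624816798/13907 = -39315972197352/13907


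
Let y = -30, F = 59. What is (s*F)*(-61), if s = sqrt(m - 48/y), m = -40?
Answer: -28792*I*sqrt(15)/5 ≈ -22302.0*I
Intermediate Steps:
s = 8*I*sqrt(15)/5 (s = sqrt(-40 - 48/(-30)) = sqrt(-40 - 48*(-1/30)) = sqrt(-40 + 8/5) = sqrt(-192/5) = 8*I*sqrt(15)/5 ≈ 6.1968*I)
(s*F)*(-61) = ((8*I*sqrt(15)/5)*59)*(-61) = (472*I*sqrt(15)/5)*(-61) = -28792*I*sqrt(15)/5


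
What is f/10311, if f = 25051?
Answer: 25051/10311 ≈ 2.4295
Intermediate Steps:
f/10311 = 25051/10311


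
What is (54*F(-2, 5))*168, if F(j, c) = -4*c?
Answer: -181440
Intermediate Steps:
(54*F(-2, 5))*168 = (54*(-4*5))*168 = (54*(-20))*168 = -1080*168 = -181440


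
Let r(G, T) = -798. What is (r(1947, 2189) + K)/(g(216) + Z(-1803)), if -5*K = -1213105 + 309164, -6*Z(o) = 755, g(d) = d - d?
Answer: -5399706/3775 ≈ -1430.4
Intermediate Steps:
g(d) = 0
Z(o) = -755/6 (Z(o) = -1/6*755 = -755/6)
K = 903941/5 (K = -(-1213105 + 309164)/5 = -1/5*(-903941) = 903941/5 ≈ 1.8079e+5)
(r(1947, 2189) + K)/(g(216) + Z(-1803)) = (-798 + 903941/5)/(0 - 755/6) = 899951/(5*(-755/6)) = (899951/5)*(-6/755) = -5399706/3775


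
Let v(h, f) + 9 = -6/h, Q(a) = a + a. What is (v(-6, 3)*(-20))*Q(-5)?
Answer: -1600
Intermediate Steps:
Q(a) = 2*a
v(h, f) = -9 - 6/h
(v(-6, 3)*(-20))*Q(-5) = ((-9 - 6/(-6))*(-20))*(2*(-5)) = ((-9 - 6*(-⅙))*(-20))*(-10) = ((-9 + 1)*(-20))*(-10) = -8*(-20)*(-10) = 160*(-10) = -1600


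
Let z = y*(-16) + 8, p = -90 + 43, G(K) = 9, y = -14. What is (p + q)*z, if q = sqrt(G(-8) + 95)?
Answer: -10904 + 464*sqrt(26) ≈ -8538.1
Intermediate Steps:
p = -47
q = 2*sqrt(26) (q = sqrt(9 + 95) = sqrt(104) = 2*sqrt(26) ≈ 10.198)
z = 232 (z = -14*(-16) + 8 = 224 + 8 = 232)
(p + q)*z = (-47 + 2*sqrt(26))*232 = -10904 + 464*sqrt(26)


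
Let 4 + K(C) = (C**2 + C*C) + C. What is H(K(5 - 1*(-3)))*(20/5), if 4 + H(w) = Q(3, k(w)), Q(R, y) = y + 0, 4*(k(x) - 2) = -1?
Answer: -9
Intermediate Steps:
k(x) = 7/4 (k(x) = 2 + (1/4)*(-1) = 2 - 1/4 = 7/4)
Q(R, y) = y
K(C) = -4 + C + 2*C**2 (K(C) = -4 + ((C**2 + C*C) + C) = -4 + ((C**2 + C**2) + C) = -4 + (2*C**2 + C) = -4 + (C + 2*C**2) = -4 + C + 2*C**2)
H(w) = -9/4 (H(w) = -4 + 7/4 = -9/4)
H(K(5 - 1*(-3)))*(20/5) = -45/5 = -9/4*4 = -9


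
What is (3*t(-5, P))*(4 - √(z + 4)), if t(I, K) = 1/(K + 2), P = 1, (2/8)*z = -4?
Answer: 4 - 2*I*√3 ≈ 4.0 - 3.4641*I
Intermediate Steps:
z = -16 (z = 4*(-4) = -16)
t(I, K) = 1/(2 + K)
(3*t(-5, P))*(4 - √(z + 4)) = (3/(2 + 1))*(4 - √(-16 + 4)) = (3/3)*(4 - √(-12)) = (3*(⅓))*(4 - 2*I*√3) = 1*(4 - 2*I*√3) = 4 - 2*I*√3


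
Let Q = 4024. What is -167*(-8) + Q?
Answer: 5360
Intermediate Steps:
-167*(-8) + Q = -167*(-8) + 4024 = 1336 + 4024 = 5360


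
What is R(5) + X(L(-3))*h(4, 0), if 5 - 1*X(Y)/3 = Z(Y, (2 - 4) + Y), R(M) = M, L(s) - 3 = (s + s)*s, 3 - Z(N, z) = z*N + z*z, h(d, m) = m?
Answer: 5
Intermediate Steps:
Z(N, z) = 3 - z² - N*z (Z(N, z) = 3 - (z*N + z*z) = 3 - (N*z + z²) = 3 - (z² + N*z) = 3 + (-z² - N*z) = 3 - z² - N*z)
L(s) = 3 + 2*s² (L(s) = 3 + (s + s)*s = 3 + (2*s)*s = 3 + 2*s²)
X(Y) = 6 + 3*(-2 + Y)² + 3*Y*(-2 + Y) (X(Y) = 15 - 3*(3 - ((2 - 4) + Y)² - Y*((2 - 4) + Y)) = 15 - 3*(3 - (-2 + Y)² - Y*(-2 + Y)) = 15 + (-9 + 3*(-2 + Y)² + 3*Y*(-2 + Y)) = 6 + 3*(-2 + Y)² + 3*Y*(-2 + Y))
R(5) + X(L(-3))*h(4, 0) = 5 + (18 - 18*(3 + 2*(-3)²) + 6*(3 + 2*(-3)²)²)*0 = 5 + (18 - 18*(3 + 2*9) + 6*(3 + 2*9)²)*0 = 5 + (18 - 18*(3 + 18) + 6*(3 + 18)²)*0 = 5 + (18 - 18*21 + 6*21²)*0 = 5 + (18 - 378 + 6*441)*0 = 5 + (18 - 378 + 2646)*0 = 5 + 2286*0 = 5 + 0 = 5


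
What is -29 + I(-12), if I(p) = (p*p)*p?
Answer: -1757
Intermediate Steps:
I(p) = p³ (I(p) = p²*p = p³)
-29 + I(-12) = -29 + (-12)³ = -29 - 1728 = -1757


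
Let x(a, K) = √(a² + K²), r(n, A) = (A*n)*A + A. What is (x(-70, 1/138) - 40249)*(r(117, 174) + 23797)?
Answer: -143538519487 + 3566263*√93315601/138 ≈ -1.4329e+11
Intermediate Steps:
r(n, A) = A + n*A² (r(n, A) = n*A² + A = A + n*A²)
x(a, K) = √(K² + a²)
(x(-70, 1/138) - 40249)*(r(117, 174) + 23797) = (√((1/138)² + (-70)²) - 40249)*(174*(1 + 174*117) + 23797) = (√((1/138)² + 4900) - 40249)*(174*(1 + 20358) + 23797) = (√(1/19044 + 4900) - 40249)*(174*20359 + 23797) = (√(93315601/19044) - 40249)*(3542466 + 23797) = (√93315601/138 - 40249)*3566263 = (-40249 + √93315601/138)*3566263 = -143538519487 + 3566263*√93315601/138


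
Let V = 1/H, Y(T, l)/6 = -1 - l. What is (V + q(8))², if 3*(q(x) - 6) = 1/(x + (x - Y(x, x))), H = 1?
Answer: 2163841/44100 ≈ 49.067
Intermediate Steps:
Y(T, l) = -6 - 6*l (Y(T, l) = 6*(-1 - l) = -6 - 6*l)
V = 1 (V = 1/1 = 1)
q(x) = 6 + 1/(3*(6 + 8*x)) (q(x) = 6 + 1/(3*(x + (x - (-6 - 6*x)))) = 6 + 1/(3*(x + (x + (6 + 6*x)))) = 6 + 1/(3*(x + (6 + 7*x))) = 6 + 1/(3*(6 + 8*x)))
(V + q(8))² = (1 + (109 + 144*8)/(6*(3 + 4*8)))² = (1 + (109 + 1152)/(6*(3 + 32)))² = (1 + (⅙)*1261/35)² = (1 + (⅙)*(1/35)*1261)² = (1 + 1261/210)² = (1471/210)² = 2163841/44100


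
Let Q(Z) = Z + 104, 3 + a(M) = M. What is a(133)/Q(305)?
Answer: 130/409 ≈ 0.31785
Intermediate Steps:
a(M) = -3 + M
Q(Z) = 104 + Z
a(133)/Q(305) = (-3 + 133)/(104 + 305) = 130/409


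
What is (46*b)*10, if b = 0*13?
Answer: 0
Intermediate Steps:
b = 0
(46*b)*10 = (46*0)*10 = 0*10 = 0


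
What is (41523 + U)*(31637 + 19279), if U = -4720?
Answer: 1873861548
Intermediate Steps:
(41523 + U)*(31637 + 19279) = (41523 - 4720)*(31637 + 19279) = 36803*50916 = 1873861548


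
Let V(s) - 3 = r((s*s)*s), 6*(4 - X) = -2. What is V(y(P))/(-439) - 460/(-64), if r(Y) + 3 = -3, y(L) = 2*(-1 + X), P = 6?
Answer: 50533/7024 ≈ 7.1943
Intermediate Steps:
X = 13/3 (X = 4 - ⅙*(-2) = 4 + ⅓ = 13/3 ≈ 4.3333)
y(L) = 20/3 (y(L) = 2*(-1 + 13/3) = 2*(10/3) = 20/3)
r(Y) = -6 (r(Y) = -3 - 3 = -6)
V(s) = -3 (V(s) = 3 - 6 = -3)
V(y(P))/(-439) - 460/(-64) = -3/(-439) - 460/(-64) = -3*(-1/439) - 460*(-1/64) = 3/439 + 115/16 = 50533/7024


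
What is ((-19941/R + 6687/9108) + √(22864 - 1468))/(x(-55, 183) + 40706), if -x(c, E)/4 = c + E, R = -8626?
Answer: 13294705/175437002664 + √5349/20097 ≈ 0.0037150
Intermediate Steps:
x(c, E) = -4*E - 4*c (x(c, E) = -4*(c + E) = -4*(E + c) = -4*E - 4*c)
((-19941/R + 6687/9108) + √(22864 - 1468))/(x(-55, 183) + 40706) = ((-19941/(-8626) + 6687/9108) + √(22864 - 1468))/((-4*183 - 4*(-55)) + 40706) = ((-19941*(-1/8626) + 6687*(1/9108)) + √21396)/((-732 + 220) + 40706) = ((19941/8626 + 743/1012) + 2*√5349)/(-512 + 40706) = (13294705/4364756 + 2*√5349)/40194 = (13294705/4364756 + 2*√5349)*(1/40194) = 13294705/175437002664 + √5349/20097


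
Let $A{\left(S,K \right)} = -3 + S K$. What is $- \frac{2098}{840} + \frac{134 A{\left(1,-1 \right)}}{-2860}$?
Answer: $- \frac{138751}{60060} \approx -2.3102$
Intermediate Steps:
$A{\left(S,K \right)} = -3 + K S$
$- \frac{2098}{840} + \frac{134 A{\left(1,-1 \right)}}{-2860} = - \frac{2098}{840} + \frac{134 \left(-3 - 1\right)}{-2860} = \left(-2098\right) \frac{1}{840} + 134 \left(-3 - 1\right) \left(- \frac{1}{2860}\right) = - \frac{1049}{420} + 134 \left(-4\right) \left(- \frac{1}{2860}\right) = - \frac{1049}{420} - - \frac{134}{715} = - \frac{1049}{420} + \frac{134}{715} = - \frac{138751}{60060}$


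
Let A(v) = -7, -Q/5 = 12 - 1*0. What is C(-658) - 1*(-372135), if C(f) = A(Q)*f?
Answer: 376741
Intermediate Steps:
Q = -60 (Q = -5*(12 - 1*0) = -5*(12 + 0) = -5*12 = -60)
C(f) = -7*f
C(-658) - 1*(-372135) = -7*(-658) - 1*(-372135) = 4606 + 372135 = 376741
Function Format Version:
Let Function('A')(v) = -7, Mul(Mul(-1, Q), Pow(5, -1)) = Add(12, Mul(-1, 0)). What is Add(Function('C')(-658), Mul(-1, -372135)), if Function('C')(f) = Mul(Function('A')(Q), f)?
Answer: 376741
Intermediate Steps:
Q = -60 (Q = Mul(-5, Add(12, Mul(-1, 0))) = Mul(-5, Add(12, 0)) = Mul(-5, 12) = -60)
Function('C')(f) = Mul(-7, f)
Add(Function('C')(-658), Mul(-1, -372135)) = Add(Mul(-7, -658), Mul(-1, -372135)) = Add(4606, 372135) = 376741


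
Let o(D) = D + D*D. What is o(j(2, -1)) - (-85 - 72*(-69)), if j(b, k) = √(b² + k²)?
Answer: -4878 + √5 ≈ -4875.8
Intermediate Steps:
o(D) = D + D²
o(j(2, -1)) - (-85 - 72*(-69)) = √(2² + (-1)²)*(1 + √(2² + (-1)²)) - (-85 - 72*(-69)) = √(4 + 1)*(1 + √(4 + 1)) - (-85 + 4968) = √5*(1 + √5) - 1*4883 = √5*(1 + √5) - 4883 = -4883 + √5*(1 + √5)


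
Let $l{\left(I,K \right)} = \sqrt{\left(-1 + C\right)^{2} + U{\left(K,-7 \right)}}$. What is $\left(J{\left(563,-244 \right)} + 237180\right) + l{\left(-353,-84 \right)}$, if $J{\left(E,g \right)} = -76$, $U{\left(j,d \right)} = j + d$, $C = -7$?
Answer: $237104 + 3 i \sqrt{3} \approx 2.371 \cdot 10^{5} + 5.1962 i$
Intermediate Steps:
$U{\left(j,d \right)} = d + j$
$l{\left(I,K \right)} = \sqrt{57 + K}$ ($l{\left(I,K \right)} = \sqrt{\left(-1 - 7\right)^{2} + \left(-7 + K\right)} = \sqrt{\left(-8\right)^{2} + \left(-7 + K\right)} = \sqrt{64 + \left(-7 + K\right)} = \sqrt{57 + K}$)
$\left(J{\left(563,-244 \right)} + 237180\right) + l{\left(-353,-84 \right)} = \left(-76 + 237180\right) + \sqrt{57 - 84} = 237104 + \sqrt{-27} = 237104 + 3 i \sqrt{3}$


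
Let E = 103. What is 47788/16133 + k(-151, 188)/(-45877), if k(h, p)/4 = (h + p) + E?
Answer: 167948892/56933357 ≈ 2.9499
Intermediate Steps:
k(h, p) = 412 + 4*h + 4*p (k(h, p) = 4*((h + p) + 103) = 4*(103 + h + p) = 412 + 4*h + 4*p)
47788/16133 + k(-151, 188)/(-45877) = 47788/16133 + (412 + 4*(-151) + 4*188)/(-45877) = 47788*(1/16133) + (412 - 604 + 752)*(-1/45877) = 3676/1241 + 560*(-1/45877) = 3676/1241 - 560/45877 = 167948892/56933357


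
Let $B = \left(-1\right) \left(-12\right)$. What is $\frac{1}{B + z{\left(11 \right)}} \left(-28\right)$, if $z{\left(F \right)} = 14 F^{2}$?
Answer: $- \frac{14}{853} \approx -0.016413$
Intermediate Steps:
$B = 12$
$\frac{1}{B + z{\left(11 \right)}} \left(-28\right) = \frac{1}{12 + 14 \cdot 11^{2}} \left(-28\right) = \frac{1}{12 + 14 \cdot 121} \left(-28\right) = \frac{1}{12 + 1694} \left(-28\right) = \frac{1}{1706} \left(-28\right) = - \frac{14}{853}$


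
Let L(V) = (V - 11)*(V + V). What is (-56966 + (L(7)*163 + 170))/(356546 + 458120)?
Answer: -32962/407333 ≈ -0.080922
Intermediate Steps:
L(V) = 2*V*(-11 + V) (L(V) = (-11 + V)*(2*V) = 2*V*(-11 + V))
(-56966 + (L(7)*163 + 170))/(356546 + 458120) = (-56966 + ((2*7*(-11 + 7))*163 + 170))/(356546 + 458120) = (-56966 + ((2*7*(-4))*163 + 170))/814666 = (-56966 + (-56*163 + 170))*(1/814666) = (-56966 + (-9128 + 170))*(1/814666) = (-56966 - 8958)*(1/814666) = -65924*1/814666 = -32962/407333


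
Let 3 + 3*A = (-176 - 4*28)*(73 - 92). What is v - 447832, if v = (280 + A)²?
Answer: 3974777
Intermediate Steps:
A = 1823 (A = -1 + ((-176 - 4*28)*(73 - 92))/3 = -1 + ((-176 - 112)*(-19))/3 = -1 + (-288*(-19))/3 = -1 + (⅓)*5472 = -1 + 1824 = 1823)
v = 4422609 (v = (280 + 1823)² = 2103² = 4422609)
v - 447832 = 4422609 - 447832 = 3974777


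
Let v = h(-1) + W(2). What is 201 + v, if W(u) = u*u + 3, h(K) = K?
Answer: 207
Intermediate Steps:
W(u) = 3 + u² (W(u) = u² + 3 = 3 + u²)
v = 6 (v = -1 + (3 + 2²) = -1 + (3 + 4) = -1 + 7 = 6)
201 + v = 201 + 6 = 207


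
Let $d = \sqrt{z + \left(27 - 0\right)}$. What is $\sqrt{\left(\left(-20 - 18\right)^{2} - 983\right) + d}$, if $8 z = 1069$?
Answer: $\frac{\sqrt{1844 + \sqrt{2570}}}{2} \approx 21.764$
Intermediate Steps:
$z = \frac{1069}{8}$ ($z = \frac{1}{8} \cdot 1069 = \frac{1069}{8} \approx 133.63$)
$d = \frac{\sqrt{2570}}{4}$ ($d = \sqrt{\frac{1069}{8} + \left(27 - 0\right)} = \sqrt{\frac{1069}{8} + \left(27 + 0\right)} = \sqrt{\frac{1069}{8} + 27} = \sqrt{\frac{1285}{8}} = \frac{\sqrt{2570}}{4} \approx 12.674$)
$\sqrt{\left(\left(-20 - 18\right)^{2} - 983\right) + d} = \sqrt{\left(\left(-20 - 18\right)^{2} - 983\right) + \frac{\sqrt{2570}}{4}} = \sqrt{\left(\left(-38\right)^{2} - 983\right) + \frac{\sqrt{2570}}{4}} = \sqrt{\left(1444 - 983\right) + \frac{\sqrt{2570}}{4}} = \sqrt{461 + \frac{\sqrt{2570}}{4}}$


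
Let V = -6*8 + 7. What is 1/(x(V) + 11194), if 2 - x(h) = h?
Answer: 1/11237 ≈ 8.8992e-5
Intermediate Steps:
V = -41 (V = -48 + 7 = -41)
x(h) = 2 - h
1/(x(V) + 11194) = 1/((2 - 1*(-41)) + 11194) = 1/((2 + 41) + 11194) = 1/(43 + 11194) = 1/11237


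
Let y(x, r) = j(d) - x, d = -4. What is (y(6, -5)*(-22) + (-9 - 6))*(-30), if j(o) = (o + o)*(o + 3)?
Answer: 1770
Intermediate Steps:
j(o) = 2*o*(3 + o) (j(o) = (2*o)*(3 + o) = 2*o*(3 + o))
y(x, r) = 8 - x (y(x, r) = 2*(-4)*(3 - 4) - x = 2*(-4)*(-1) - x = 8 - x)
(y(6, -5)*(-22) + (-9 - 6))*(-30) = ((8 - 1*6)*(-22) + (-9 - 6))*(-30) = ((8 - 6)*(-22) - 15)*(-30) = (2*(-22) - 15)*(-30) = (-44 - 15)*(-30) = -59*(-30) = 1770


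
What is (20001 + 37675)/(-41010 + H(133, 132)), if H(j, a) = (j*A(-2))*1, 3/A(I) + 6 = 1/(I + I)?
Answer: -720950/513423 ≈ -1.4042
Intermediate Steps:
A(I) = 3/(-6 + 1/(2*I)) (A(I) = 3/(-6 + 1/(I + I)) = 3/(-6 + 1/(2*I)))
H(j, a) = -12*j/25 (H(j, a) = (j*(-6*(-2)/(-1 + 12*(-2))))*1 = (j*(-6*(-2)/(-1 - 24)))*1 = (j*(-6*(-2)/(-25)))*1 = (j*(-6*(-2)*(-1/25)))*1 = (j*(-12/25))*1 = -12*j/25*1 = -12*j/25)
(20001 + 37675)/(-41010 + H(133, 132)) = (20001 + 37675)/(-41010 - 12/25*133) = 57676/(-41010 - 1596/25) = 57676/(-1026846/25) = 57676*(-25/1026846) = -720950/513423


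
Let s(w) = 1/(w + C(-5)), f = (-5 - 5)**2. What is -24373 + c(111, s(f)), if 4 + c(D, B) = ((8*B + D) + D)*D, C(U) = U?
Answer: 26063/95 ≈ 274.35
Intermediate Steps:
f = 100 (f = (-10)**2 = 100)
s(w) = 1/(-5 + w) (s(w) = 1/(w - 5) = 1/(-5 + w))
c(D, B) = -4 + D*(2*D + 8*B) (c(D, B) = -4 + ((8*B + D) + D)*D = -4 + ((D + 8*B) + D)*D = -4 + (2*D + 8*B)*D = -4 + D*(2*D + 8*B))
-24373 + c(111, s(f)) = -24373 + (-4 + 2*111**2 + 8*111/(-5 + 100)) = -24373 + (-4 + 2*12321 + 8*111/95) = -24373 + (-4 + 24642 + 8*(1/95)*111) = -24373 + (-4 + 24642 + 888/95) = -24373 + 2341498/95 = 26063/95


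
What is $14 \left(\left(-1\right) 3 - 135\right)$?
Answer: $-1932$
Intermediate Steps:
$14 \left(\left(-1\right) 3 - 135\right) = 14 \left(-3 - 135\right) = 14 \left(-138\right) = -1932$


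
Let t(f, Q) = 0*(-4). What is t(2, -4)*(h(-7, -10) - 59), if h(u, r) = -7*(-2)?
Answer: 0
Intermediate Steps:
t(f, Q) = 0
h(u, r) = 14
t(2, -4)*(h(-7, -10) - 59) = 0*(14 - 59) = 0*(-45) = 0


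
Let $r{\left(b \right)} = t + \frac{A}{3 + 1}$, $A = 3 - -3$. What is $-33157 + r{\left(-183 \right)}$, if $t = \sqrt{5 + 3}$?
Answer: $- \frac{66311}{2} + 2 \sqrt{2} \approx -33153.0$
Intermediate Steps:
$A = 6$ ($A = 3 + 3 = 6$)
$t = 2 \sqrt{2}$ ($t = \sqrt{8} = 2 \sqrt{2} \approx 2.8284$)
$r{\left(b \right)} = \frac{3}{2} + 2 \sqrt{2}$ ($r{\left(b \right)} = 2 \sqrt{2} + \frac{1}{3 + 1} \cdot 6 = 2 \sqrt{2} + \frac{1}{4} \cdot 6 = 2 \sqrt{2} + \frac{3}{2} = \frac{3}{2} + 2 \sqrt{2}$)
$-33157 + r{\left(-183 \right)} = -33157 + \left(\frac{3}{2} + 2 \sqrt{2}\right) = - \frac{66311}{2} + 2 \sqrt{2}$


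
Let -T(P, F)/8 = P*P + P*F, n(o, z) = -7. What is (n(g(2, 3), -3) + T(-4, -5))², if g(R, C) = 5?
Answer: 87025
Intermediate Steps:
T(P, F) = -8*P² - 8*F*P (T(P, F) = -8*(P*P + P*F) = -8*(P² + F*P) = -8*P² - 8*F*P)
(n(g(2, 3), -3) + T(-4, -5))² = (-7 - 8*(-4)*(-5 - 4))² = (-7 - 8*(-4)*(-9))² = (-7 - 288)² = (-295)² = 87025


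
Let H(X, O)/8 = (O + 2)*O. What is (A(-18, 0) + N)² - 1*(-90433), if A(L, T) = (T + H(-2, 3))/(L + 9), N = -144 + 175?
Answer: 816706/9 ≈ 90745.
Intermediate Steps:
H(X, O) = 8*O*(2 + O) (H(X, O) = 8*((O + 2)*O) = 8*((2 + O)*O) = 8*(O*(2 + O)) = 8*O*(2 + O))
N = 31
A(L, T) = (120 + T)/(9 + L) (A(L, T) = (T + 8*3*(2 + 3))/(L + 9) = (T + 8*3*5)/(9 + L) = (T + 120)/(9 + L) = (120 + T)/(9 + L))
(A(-18, 0) + N)² - 1*(-90433) = ((120 + 0)/(9 - 18) + 31)² - 1*(-90433) = (120/(-9) + 31)² + 90433 = (-⅑*120 + 31)² + 90433 = (-40/3 + 31)² + 90433 = (53/3)² + 90433 = 2809/9 + 90433 = 816706/9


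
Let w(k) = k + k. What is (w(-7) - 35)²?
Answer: 2401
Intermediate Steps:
w(k) = 2*k
(w(-7) - 35)² = (2*(-7) - 35)² = (-14 - 35)² = (-49)² = 2401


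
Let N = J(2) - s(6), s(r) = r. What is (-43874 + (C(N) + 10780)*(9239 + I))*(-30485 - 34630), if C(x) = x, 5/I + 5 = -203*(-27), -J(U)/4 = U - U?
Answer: -17738831432167965/2738 ≈ -6.4788e+12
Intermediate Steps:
J(U) = 0 (J(U) = -4*(U - U) = -4*0 = 0)
I = 5/5476 (I = 5/(-5 - 203*(-27)) = 5/(-5 + 5481) = 5/5476 ≈ 0.00091308)
N = -6 (N = 0 - 1*6 = 0 - 6 = -6)
(-43874 + (C(N) + 10780)*(9239 + I))*(-30485 - 34630) = (-43874 + (-6 + 10780)*(9239 + 5/5476))*(-30485 - 34630) = (-43874 + 10774*(50592769/5476))*(-65115) = (-43874 + 272543246603/2738)*(-65115) = (272423119591/2738)*(-65115) = -17738831432167965/2738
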